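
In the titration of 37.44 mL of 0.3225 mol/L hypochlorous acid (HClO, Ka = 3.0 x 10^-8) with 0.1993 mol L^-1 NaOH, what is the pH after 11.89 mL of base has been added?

Initial n(HClO) = 0.3225 x 0.03744 = 0.01207 mol.
n(NaOH) added = 0.1993 x 0.01189 = 0.002370 mol, converting that many moles of HClO to ClO-.
Remaining n(HClO) = 0.009705 mol; n(ClO-) = 0.002370 mol.
By Henderson-Hasselbalch, pH = pKa + log([A^-]/[HA]) = 7.52 + log(0.002370/0.009705) = 7.52 + (-0.61) = 6.91.

6.91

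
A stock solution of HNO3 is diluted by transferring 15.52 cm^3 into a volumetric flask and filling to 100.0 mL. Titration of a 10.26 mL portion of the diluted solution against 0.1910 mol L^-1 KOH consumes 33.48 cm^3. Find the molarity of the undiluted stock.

4.02 M

n(KOH) = 0.1910 x 0.03348 = 0.006395 mol.
n(HNO3) in the aliquot = 0.006395 mol.
[diluted HNO3] = 0.006395 / 0.01026 = 0.6233 M.
Dilution factor = 100.0/15.52 = 6.443, so [stock] = 0.6233 x 6.443 = 4.02 M.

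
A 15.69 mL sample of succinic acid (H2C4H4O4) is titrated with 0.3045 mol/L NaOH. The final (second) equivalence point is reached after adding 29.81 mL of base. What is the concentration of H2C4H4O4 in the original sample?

n(NaOH) = 0.3045 x 0.02981 = 0.009077 mol.
At the final (second) equivalence point, 2 mol OH^- react per mol H2C4H4O4, so n(H2C4H4O4) = 0.009077 / 2 = 0.004539 mol.
[H2C4H4O4] = 0.004539 / 0.01569 L = 0.289 M.

0.289 M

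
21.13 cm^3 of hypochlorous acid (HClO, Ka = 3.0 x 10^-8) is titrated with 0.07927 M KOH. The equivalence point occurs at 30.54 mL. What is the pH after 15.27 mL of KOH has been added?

7.52

15.27 mL is exactly half the equivalence volume (30.54/2), i.e. the half-equivalence point.
There, n(HA) = n(A^-), so pH = pKa = -log(3.0 x 10^-8) = 7.52.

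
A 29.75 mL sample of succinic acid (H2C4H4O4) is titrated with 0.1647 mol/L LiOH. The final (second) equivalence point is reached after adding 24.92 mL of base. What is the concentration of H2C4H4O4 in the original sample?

n(LiOH) = 0.1647 x 0.02492 = 0.004104 mol.
At the final (second) equivalence point, 2 mol OH^- react per mol H2C4H4O4, so n(H2C4H4O4) = 0.004104 / 2 = 0.002052 mol.
[H2C4H4O4] = 0.002052 / 0.02975 L = 0.0690 M.

0.0690 M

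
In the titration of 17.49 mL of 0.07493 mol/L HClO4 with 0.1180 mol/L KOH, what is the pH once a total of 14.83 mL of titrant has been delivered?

12.13

n(acid) = 0.07493 x 0.01749 = 0.001311 mol; n(KOH) added = 0.1180 x 0.01483 = 0.001750 mol.
Base is in excess by 0.001750 - 0.001311 = 0.0004394 mol in a total volume of 0.03232 L.
[OH^-] = 0.0004394/0.03232 = 0.01360 M, so pOH = 1.87 and pH = 14.00 - 1.87 = 12.13.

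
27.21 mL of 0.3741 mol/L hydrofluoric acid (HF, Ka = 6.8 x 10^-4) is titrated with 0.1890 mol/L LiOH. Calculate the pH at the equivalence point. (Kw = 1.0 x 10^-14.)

8.13

n(HF) = 0.3741 x 0.02721 = 0.01018 mol; V(LiOH) at equivalence = 0.01018/0.1890 = 0.05386 L.
At equivalence all the acid is converted to F-; total volume = 0.02721 + 0.05386 = 0.08107 L, so [F-] = 0.01018/0.08107 = 0.1256 M.
Kb = Kw/Ka = 1.0e-14 / 6.8 x 10^-4 = 1.47e-11.
[OH^-] = sqrt(Kb x [F-]) = sqrt(1.47e-11 x 0.1256) = 1.36e-6 M.
pOH = 5.87, so pH = 14.00 - 5.87 = 8.13.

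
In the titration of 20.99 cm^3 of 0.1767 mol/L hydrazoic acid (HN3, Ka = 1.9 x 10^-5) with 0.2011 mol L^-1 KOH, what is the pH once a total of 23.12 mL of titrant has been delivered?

12.33

n(acid) = 0.1767 x 0.02099 = 0.003709 mol; n(KOH) added = 0.2011 x 0.02312 = 0.004649 mol.
Base is in excess by 0.004649 - 0.003709 = 0.0009405 mol in a total volume of 0.04411 L.
[OH^-] = 0.0009405/0.04411 = 0.02132 M, so pOH = 1.67 and pH = 14.00 - 1.67 = 12.33.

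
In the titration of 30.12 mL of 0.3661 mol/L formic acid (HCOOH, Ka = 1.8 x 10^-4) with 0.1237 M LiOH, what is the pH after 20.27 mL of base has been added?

3.21

Initial n(HCOOH) = 0.3661 x 0.03012 = 0.01103 mol.
n(LiOH) added = 0.1237 x 0.02027 = 0.002507 mol, converting that many moles of HCOOH to HCOO-.
Remaining n(HCOOH) = 0.008520 mol; n(HCOO-) = 0.002507 mol.
By Henderson-Hasselbalch, pH = pKa + log([A^-]/[HA]) = 3.74 + log(0.002507/0.008520) = 3.74 + (-0.53) = 3.21.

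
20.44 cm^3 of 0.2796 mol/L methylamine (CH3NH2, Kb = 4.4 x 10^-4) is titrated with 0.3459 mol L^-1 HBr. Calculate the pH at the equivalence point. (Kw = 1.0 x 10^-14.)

n(CH3NH2) = 0.2796 x 0.02044 = 0.005715 mol; V(HBr) at equivalence = 0.005715/0.3459 = 0.01652 L.
At equivalence the base is fully converted to CH3NH3+; total volume = 0.03696 L, so [CH3NH3+] = 0.005715/0.03696 = 0.1546 M.
Ka(CH3NH3+) = Kw/Kb = 1.0e-14 / 4.4 x 10^-4 = 2.27e-11.
[H^+] = sqrt(Ka x [CH3NH3+]) = sqrt(2.27e-11 x 0.1546) = 1.87e-6 M.
pH = -log(1.87e-6) = 5.73.

5.73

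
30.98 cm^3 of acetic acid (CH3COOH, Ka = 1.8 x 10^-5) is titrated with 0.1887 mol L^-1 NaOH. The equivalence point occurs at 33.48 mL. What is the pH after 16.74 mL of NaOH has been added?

16.74 mL is exactly half the equivalence volume (33.48/2), i.e. the half-equivalence point.
There, n(HA) = n(A^-), so pH = pKa = -log(1.8 x 10^-5) = 4.74.

4.74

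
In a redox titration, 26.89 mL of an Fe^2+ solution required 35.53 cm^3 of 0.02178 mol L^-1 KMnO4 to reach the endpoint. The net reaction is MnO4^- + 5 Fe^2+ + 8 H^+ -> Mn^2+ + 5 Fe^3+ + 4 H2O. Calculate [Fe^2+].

0.144 M

n(KMnO4) = 0.02178 x 0.03553 = 0.0007738 mol.
From the balanced equation, 1 mol KMnO4 reacts with 5 mol Fe^2+, so n(Fe^2+) = 0.0007738 x 5/1 = 0.003869 mol.
[Fe^2+] = 0.003869 / 0.02689 L = 0.144 M.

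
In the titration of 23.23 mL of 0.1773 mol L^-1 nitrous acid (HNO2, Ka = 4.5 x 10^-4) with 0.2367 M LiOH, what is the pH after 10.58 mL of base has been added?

Initial n(HNO2) = 0.1773 x 0.02323 = 0.004119 mol.
n(LiOH) added = 0.2367 x 0.01058 = 0.002504 mol, converting that many moles of HNO2 to NO2-.
Remaining n(HNO2) = 0.001614 mol; n(NO2-) = 0.002504 mol.
By Henderson-Hasselbalch, pH = pKa + log([A^-]/[HA]) = 3.35 + log(0.002504/0.001614) = 3.35 + (+0.19) = 3.54.

3.54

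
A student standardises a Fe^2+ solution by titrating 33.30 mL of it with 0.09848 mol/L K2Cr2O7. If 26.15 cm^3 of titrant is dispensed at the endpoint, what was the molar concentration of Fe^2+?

n(K2Cr2O7) = 0.09848 x 0.02615 = 0.002575 mol.
From the balanced equation, 1 mol K2Cr2O7 reacts with 6 mol Fe^2+, so n(Fe^2+) = 0.002575 x 6/1 = 0.01545 mol.
[Fe^2+] = 0.01545 / 0.03330 L = 0.464 M.

0.464 M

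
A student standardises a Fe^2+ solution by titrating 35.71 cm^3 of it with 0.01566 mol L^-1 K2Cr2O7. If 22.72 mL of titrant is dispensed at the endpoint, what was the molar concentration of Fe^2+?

n(K2Cr2O7) = 0.01566 x 0.02272 = 0.0003558 mol.
From the balanced equation, 1 mol K2Cr2O7 reacts with 6 mol Fe^2+, so n(Fe^2+) = 0.0003558 x 6/1 = 0.002135 mol.
[Fe^2+] = 0.002135 / 0.03571 L = 0.0598 M.

0.0598 M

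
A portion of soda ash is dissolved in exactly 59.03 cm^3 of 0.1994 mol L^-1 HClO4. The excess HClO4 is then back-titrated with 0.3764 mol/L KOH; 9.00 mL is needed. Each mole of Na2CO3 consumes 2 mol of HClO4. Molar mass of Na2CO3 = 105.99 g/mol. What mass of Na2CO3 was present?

Total n(HClO4) added = 0.1994 x 0.05903 = 0.01177 mol.
n(KOH) used = 0.3764 x 0.009000 = 0.003388 mol, which equals the excess n(HClO4).
So n(HClO4) consumed by the sample = 0.01177 - 0.003388 = 0.008383 mol.
n(Na2CO3) = 0.008383 / 2 = 0.004191 mol.
mass = 0.004191 mol x 105.99 g/mol = 0.444 g.

0.444 g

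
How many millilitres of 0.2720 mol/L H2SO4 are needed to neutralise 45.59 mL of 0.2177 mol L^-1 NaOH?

18.2 mL

n(NaOH) = 0.2177 mol/L x 0.04559 L = 0.009925 mol.
The neutralisation is 2 NaOH : 1 H2SO4, so n(H2SO4) = 0.009925 x 1/2 = 0.004962 mol.
V(H2SO4) = 0.004962 / 0.2720 = 0.01824 L = 18.2 mL.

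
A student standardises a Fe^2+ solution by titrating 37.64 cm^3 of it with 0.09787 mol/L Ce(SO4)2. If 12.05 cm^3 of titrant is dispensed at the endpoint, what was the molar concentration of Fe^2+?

n(Ce(SO4)2) = 0.09787 x 0.01205 = 0.001179 mol.
From the balanced equation, 1 mol Ce(SO4)2 reacts with 1 mol Fe^2+, so n(Fe^2+) = 0.001179 x 1/1 = 0.001179 mol.
[Fe^2+] = 0.001179 / 0.03764 L = 0.0313 M.

0.0313 M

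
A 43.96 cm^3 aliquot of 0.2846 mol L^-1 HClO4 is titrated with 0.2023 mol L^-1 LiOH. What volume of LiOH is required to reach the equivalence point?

61.8 mL

n(HClO4) = 0.2846 mol/L x 0.04396 L = 0.01251 mol.
At equivalence n(LiOH) = n(HClO4) = 0.01251 mol.
V(LiOH) = 0.01251 / 0.2023 = 0.06184 L = 61.8 mL.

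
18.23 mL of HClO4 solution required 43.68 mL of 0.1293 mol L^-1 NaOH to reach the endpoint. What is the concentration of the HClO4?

n(NaOH) delivered = 0.1293 x 0.04368 = 0.005648 mol.
For a 1:1 reaction, n(HClO4) = 0.005648 mol.
[HClO4] = 0.005648 mol / 0.01823 L = 0.310 M.

0.310 M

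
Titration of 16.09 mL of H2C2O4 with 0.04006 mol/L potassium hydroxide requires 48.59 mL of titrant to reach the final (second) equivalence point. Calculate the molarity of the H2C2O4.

n(KOH) = 0.04006 x 0.04859 = 0.001947 mol.
At the final (second) equivalence point, 2 mol OH^- react per mol H2C2O4, so n(H2C2O4) = 0.001947 / 2 = 0.0009733 mol.
[H2C2O4] = 0.0009733 / 0.01609 L = 0.0605 M.

0.0605 M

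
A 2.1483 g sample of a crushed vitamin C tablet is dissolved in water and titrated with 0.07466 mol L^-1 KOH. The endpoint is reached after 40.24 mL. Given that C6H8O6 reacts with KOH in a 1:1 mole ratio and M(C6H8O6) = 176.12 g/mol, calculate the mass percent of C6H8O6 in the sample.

n(KOH) = 0.07466 x 0.04024 = 0.003004 mol.
n(C6H8O6) = 0.003004 / 1 = 0.003004 mol.
mass of C6H8O6 = 0.003004 x 176.12 = 0.5291 g.
% purity = 0.5291 / 2.1483 x 100 = 24.6%.

24.6%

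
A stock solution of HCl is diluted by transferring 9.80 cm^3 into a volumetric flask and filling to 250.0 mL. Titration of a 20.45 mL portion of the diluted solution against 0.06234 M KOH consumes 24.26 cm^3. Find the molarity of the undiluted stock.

1.89 M

n(KOH) = 0.06234 x 0.02426 = 0.001512 mol.
n(HCl) in the aliquot = 0.001512 mol.
[diluted HCl] = 0.001512 / 0.02045 = 0.07395 M.
Dilution factor = 250.0/9.800 = 25.51, so [stock] = 0.07395 x 25.51 = 1.89 M.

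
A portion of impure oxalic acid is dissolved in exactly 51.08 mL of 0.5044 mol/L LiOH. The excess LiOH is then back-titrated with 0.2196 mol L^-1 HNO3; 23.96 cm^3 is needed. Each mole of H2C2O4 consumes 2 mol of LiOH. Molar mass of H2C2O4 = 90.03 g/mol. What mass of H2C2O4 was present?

Total n(LiOH) added = 0.5044 x 0.05108 = 0.02576 mol.
n(HNO3) used = 0.2196 x 0.02396 = 0.005262 mol, which equals the excess n(LiOH).
So n(LiOH) consumed by the sample = 0.02576 - 0.005262 = 0.02050 mol.
n(H2C2O4) = 0.02050 / 2 = 0.01025 mol.
mass = 0.01025 mol x 90.03 g/mol = 0.923 g.

0.923 g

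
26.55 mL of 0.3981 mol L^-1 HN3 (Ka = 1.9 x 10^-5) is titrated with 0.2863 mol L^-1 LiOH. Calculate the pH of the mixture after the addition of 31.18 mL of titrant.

5.46

Initial n(HN3) = 0.3981 x 0.02655 = 0.01057 mol.
n(LiOH) added = 0.2863 x 0.03118 = 0.008927 mol, converting that many moles of HN3 to N3-.
Remaining n(HN3) = 0.001643 mol; n(N3-) = 0.008927 mol.
By Henderson-Hasselbalch, pH = pKa + log([A^-]/[HA]) = 4.72 + log(0.008927/0.001643) = 4.72 + (+0.74) = 5.46.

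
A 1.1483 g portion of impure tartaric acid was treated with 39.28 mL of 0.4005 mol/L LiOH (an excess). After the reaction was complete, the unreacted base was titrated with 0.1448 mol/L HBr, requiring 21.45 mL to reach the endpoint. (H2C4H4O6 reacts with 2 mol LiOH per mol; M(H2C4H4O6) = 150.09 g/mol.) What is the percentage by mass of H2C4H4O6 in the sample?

82.5%

Total n(LiOH) added = 0.4005 x 0.03928 = 0.01573 mol.
n(HBr) used = 0.1448 x 0.02145 = 0.003106 mol, which equals the excess n(LiOH).
So n(LiOH) consumed by the sample = 0.01573 - 0.003106 = 0.01263 mol.
n(H2C4H4O6) = 0.01263 / 2 = 0.006313 mol.
mass H2C4H4O6 = 0.006313 x 150.09 = 0.9475 g, so %H2C4H4O6 = 0.9475/1.1483 x 100 = 82.5%.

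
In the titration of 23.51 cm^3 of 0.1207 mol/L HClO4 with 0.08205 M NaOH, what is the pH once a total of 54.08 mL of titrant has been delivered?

12.31

n(acid) = 0.1207 x 0.02351 = 0.002838 mol; n(NaOH) added = 0.08205 x 0.05408 = 0.004437 mol.
Base is in excess by 0.004437 - 0.002838 = 0.001600 mol in a total volume of 0.07759 L.
[OH^-] = 0.001600/0.07759 = 0.02062 M, so pOH = 1.69 and pH = 14.00 - 1.69 = 12.31.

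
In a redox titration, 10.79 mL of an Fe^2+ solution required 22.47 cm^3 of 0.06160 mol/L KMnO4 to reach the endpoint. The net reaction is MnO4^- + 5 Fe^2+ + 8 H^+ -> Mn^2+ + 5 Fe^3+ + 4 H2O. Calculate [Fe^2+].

n(KMnO4) = 0.06160 x 0.02247 = 0.001384 mol.
From the balanced equation, 1 mol KMnO4 reacts with 5 mol Fe^2+, so n(Fe^2+) = 0.001384 x 5/1 = 0.006921 mol.
[Fe^2+] = 0.006921 / 0.01079 L = 0.641 M.

0.641 M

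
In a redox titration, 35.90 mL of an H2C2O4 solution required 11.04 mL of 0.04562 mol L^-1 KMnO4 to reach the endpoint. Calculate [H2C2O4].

0.0351 M

n(KMnO4) = 0.04562 x 0.01104 = 0.0005036 mol.
From the balanced equation, 2 mol KMnO4 reacts with 5 mol H2C2O4, so n(H2C2O4) = 0.0005036 x 5/2 = 0.001259 mol.
[H2C2O4] = 0.001259 / 0.03590 L = 0.0351 M.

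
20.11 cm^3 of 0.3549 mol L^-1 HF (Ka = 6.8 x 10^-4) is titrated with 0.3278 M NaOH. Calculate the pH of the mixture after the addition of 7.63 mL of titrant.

2.90

Initial n(HF) = 0.3549 x 0.02011 = 0.007137 mol.
n(NaOH) added = 0.3278 x 0.007630 = 0.002501 mol, converting that many moles of HF to F-.
Remaining n(HF) = 0.004636 mol; n(F-) = 0.002501 mol.
By Henderson-Hasselbalch, pH = pKa + log([A^-]/[HA]) = 3.17 + log(0.002501/0.004636) = 3.17 + (-0.27) = 2.90.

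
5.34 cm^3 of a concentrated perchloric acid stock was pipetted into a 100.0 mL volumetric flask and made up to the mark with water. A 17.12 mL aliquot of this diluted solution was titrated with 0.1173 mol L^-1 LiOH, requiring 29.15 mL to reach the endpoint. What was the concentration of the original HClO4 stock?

3.74 M

n(LiOH) = 0.1173 x 0.02915 = 0.003419 mol.
n(HClO4) in the aliquot = 0.003419 mol.
[diluted HClO4] = 0.003419 / 0.01712 = 0.1997 M.
Dilution factor = 100.0/5.340 = 18.73, so [stock] = 0.1997 x 18.73 = 3.74 M.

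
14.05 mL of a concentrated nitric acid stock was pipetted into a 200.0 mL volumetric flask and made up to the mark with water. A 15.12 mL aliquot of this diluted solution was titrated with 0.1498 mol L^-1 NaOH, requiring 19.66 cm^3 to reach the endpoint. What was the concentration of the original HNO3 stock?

n(NaOH) = 0.1498 x 0.01966 = 0.002945 mol.
n(HNO3) in the aliquot = 0.002945 mol.
[diluted HNO3] = 0.002945 / 0.01512 = 0.1948 M.
Dilution factor = 200.0/14.05 = 14.23, so [stock] = 0.1948 x 14.23 = 2.77 M.

2.77 M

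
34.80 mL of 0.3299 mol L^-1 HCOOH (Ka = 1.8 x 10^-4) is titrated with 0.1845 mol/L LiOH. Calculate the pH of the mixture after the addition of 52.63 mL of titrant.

Initial n(HCOOH) = 0.3299 x 0.03480 = 0.01148 mol.
n(LiOH) added = 0.1845 x 0.05263 = 0.009710 mol, converting that many moles of HCOOH to HCOO-.
Remaining n(HCOOH) = 0.001770 mol; n(HCOO-) = 0.009710 mol.
By Henderson-Hasselbalch, pH = pKa + log([A^-]/[HA]) = 3.74 + log(0.009710/0.001770) = 3.74 + (+0.74) = 4.48.

4.48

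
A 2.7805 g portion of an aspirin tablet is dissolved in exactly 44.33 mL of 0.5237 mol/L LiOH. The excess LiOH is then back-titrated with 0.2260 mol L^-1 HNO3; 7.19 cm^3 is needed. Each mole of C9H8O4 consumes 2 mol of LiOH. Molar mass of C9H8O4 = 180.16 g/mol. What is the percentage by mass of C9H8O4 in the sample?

Total n(LiOH) added = 0.5237 x 0.04433 = 0.02322 mol.
n(HNO3) used = 0.2260 x 0.007190 = 0.001625 mol, which equals the excess n(LiOH).
So n(LiOH) consumed by the sample = 0.02322 - 0.001625 = 0.02159 mol.
n(C9H8O4) = 0.02159 / 2 = 0.01080 mol.
mass C9H8O4 = 0.01080 x 180.16 = 1.945 g, so %C9H8O4 = 1.945/2.7805 x 100 = 69.9%.

69.9%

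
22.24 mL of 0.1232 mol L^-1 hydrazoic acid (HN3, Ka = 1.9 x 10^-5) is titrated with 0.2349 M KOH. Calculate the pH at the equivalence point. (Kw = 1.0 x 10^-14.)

8.81

n(HN3) = 0.1232 x 0.02224 = 0.002740 mol; V(KOH) at equivalence = 0.002740/0.2349 = 0.01166 L.
At equivalence all the acid is converted to N3-; total volume = 0.02224 + 0.01166 = 0.03390 L, so [N3-] = 0.002740/0.03390 = 0.08081 M.
Kb = Kw/Ka = 1.0e-14 / 1.9 x 10^-5 = 5.26e-10.
[OH^-] = sqrt(Kb x [N3-]) = sqrt(5.26e-10 x 0.08081) = 6.52e-6 M.
pOH = 5.19, so pH = 14.00 - 5.19 = 8.81.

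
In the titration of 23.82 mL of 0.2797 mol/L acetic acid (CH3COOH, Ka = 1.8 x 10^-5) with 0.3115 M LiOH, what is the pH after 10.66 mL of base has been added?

Initial n(CH3COOH) = 0.2797 x 0.02382 = 0.006662 mol.
n(LiOH) added = 0.3115 x 0.01066 = 0.003321 mol, converting that many moles of CH3COOH to CH3COO-.
Remaining n(CH3COOH) = 0.003342 mol; n(CH3COO-) = 0.003321 mol.
By Henderson-Hasselbalch, pH = pKa + log([A^-]/[HA]) = 4.74 + log(0.003321/0.003342) = 4.74 + (-0.00) = 4.74.

4.74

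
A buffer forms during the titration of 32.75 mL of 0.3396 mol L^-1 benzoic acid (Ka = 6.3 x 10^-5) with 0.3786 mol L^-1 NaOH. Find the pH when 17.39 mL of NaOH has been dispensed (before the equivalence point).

4.36

Initial n(C6H5COOH) = 0.3396 x 0.03275 = 0.01112 mol.
n(NaOH) added = 0.3786 x 0.01739 = 0.006584 mol, converting that many moles of C6H5COOH to C6H5COO-.
Remaining n(C6H5COOH) = 0.004538 mol; n(C6H5COO-) = 0.006584 mol.
By Henderson-Hasselbalch, pH = pKa + log([A^-]/[HA]) = 4.20 + log(0.006584/0.004538) = 4.20 + (+0.16) = 4.36.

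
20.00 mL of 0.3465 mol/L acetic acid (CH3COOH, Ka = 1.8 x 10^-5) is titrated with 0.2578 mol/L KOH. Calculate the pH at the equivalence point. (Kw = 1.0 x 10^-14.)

n(CH3COOH) = 0.3465 x 0.02000 = 0.006930 mol; V(KOH) at equivalence = 0.006930/0.2578 = 0.02688 L.
At equivalence all the acid is converted to CH3COO-; total volume = 0.02000 + 0.02688 = 0.04688 L, so [CH3COO-] = 0.006930/0.04688 = 0.1478 M.
Kb = Kw/Ka = 1.0e-14 / 1.8 x 10^-5 = 5.56e-10.
[OH^-] = sqrt(Kb x [CH3COO-]) = sqrt(5.56e-10 x 0.1478) = 9.06e-6 M.
pOH = 5.04, so pH = 14.00 - 5.04 = 8.96.

8.96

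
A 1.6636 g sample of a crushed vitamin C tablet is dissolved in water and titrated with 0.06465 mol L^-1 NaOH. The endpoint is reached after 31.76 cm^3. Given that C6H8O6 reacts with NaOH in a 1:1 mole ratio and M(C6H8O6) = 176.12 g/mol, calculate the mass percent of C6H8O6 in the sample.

n(NaOH) = 0.06465 x 0.03176 = 0.002053 mol.
n(C6H8O6) = 0.002053 / 1 = 0.002053 mol.
mass of C6H8O6 = 0.002053 x 176.12 = 0.3616 g.
% purity = 0.3616 / 1.6636 x 100 = 21.7%.

21.7%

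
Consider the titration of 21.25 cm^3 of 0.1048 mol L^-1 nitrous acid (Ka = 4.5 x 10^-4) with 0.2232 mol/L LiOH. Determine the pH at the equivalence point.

8.10

n(HNO2) = 0.1048 x 0.02125 = 0.002227 mol; V(LiOH) at equivalence = 0.002227/0.2232 = 0.009978 L.
At equivalence all the acid is converted to NO2-; total volume = 0.02125 + 0.009978 = 0.03123 L, so [NO2-] = 0.002227/0.03123 = 0.07132 M.
Kb = Kw/Ka = 1.0e-14 / 4.5 x 10^-4 = 2.22e-11.
[OH^-] = sqrt(Kb x [NO2-]) = sqrt(2.22e-11 x 0.07132) = 1.26e-6 M.
pOH = 5.90, so pH = 14.00 - 5.90 = 8.10.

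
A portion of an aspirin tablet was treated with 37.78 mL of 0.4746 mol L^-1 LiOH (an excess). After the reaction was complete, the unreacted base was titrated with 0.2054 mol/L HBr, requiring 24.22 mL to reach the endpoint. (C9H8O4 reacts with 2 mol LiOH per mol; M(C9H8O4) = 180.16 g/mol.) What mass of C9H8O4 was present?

Total n(LiOH) added = 0.4746 x 0.03778 = 0.01793 mol.
n(HBr) used = 0.2054 x 0.02422 = 0.004975 mol, which equals the excess n(LiOH).
So n(LiOH) consumed by the sample = 0.01793 - 0.004975 = 0.01296 mol.
n(C9H8O4) = 0.01296 / 2 = 0.006478 mol.
mass = 0.006478 mol x 180.16 g/mol = 1.17 g.

1.17 g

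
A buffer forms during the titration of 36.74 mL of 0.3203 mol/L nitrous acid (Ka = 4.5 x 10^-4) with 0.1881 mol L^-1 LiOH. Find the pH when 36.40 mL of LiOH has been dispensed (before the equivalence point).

3.49

Initial n(HNO2) = 0.3203 x 0.03674 = 0.01177 mol.
n(LiOH) added = 0.1881 x 0.03640 = 0.006847 mol, converting that many moles of HNO2 to NO2-.
Remaining n(HNO2) = 0.004921 mol; n(NO2-) = 0.006847 mol.
By Henderson-Hasselbalch, pH = pKa + log([A^-]/[HA]) = 3.35 + log(0.006847/0.004921) = 3.35 + (+0.14) = 3.49.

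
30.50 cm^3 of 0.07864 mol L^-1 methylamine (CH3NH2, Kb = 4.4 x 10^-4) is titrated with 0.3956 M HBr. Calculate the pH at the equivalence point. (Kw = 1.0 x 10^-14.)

n(CH3NH2) = 0.07864 x 0.03050 = 0.002399 mol; V(HBr) at equivalence = 0.002399/0.3956 = 0.006063 L.
At equivalence the base is fully converted to CH3NH3+; total volume = 0.03656 L, so [CH3NH3+] = 0.002399/0.03656 = 0.06560 M.
Ka(CH3NH3+) = Kw/Kb = 1.0e-14 / 4.4 x 10^-4 = 2.27e-11.
[H^+] = sqrt(Ka x [CH3NH3+]) = sqrt(2.27e-11 x 0.06560) = 1.22e-6 M.
pH = -log(1.22e-6) = 5.91.

5.91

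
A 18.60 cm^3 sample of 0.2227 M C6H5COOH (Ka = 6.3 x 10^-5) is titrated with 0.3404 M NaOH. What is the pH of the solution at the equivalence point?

n(C6H5COOH) = 0.2227 x 0.01860 = 0.004142 mol; V(NaOH) at equivalence = 0.004142/0.3404 = 0.01217 L.
At equivalence all the acid is converted to C6H5COO-; total volume = 0.01860 + 0.01217 = 0.03077 L, so [C6H5COO-] = 0.004142/0.03077 = 0.1346 M.
Kb = Kw/Ka = 1.0e-14 / 6.3 x 10^-5 = 1.59e-10.
[OH^-] = sqrt(Kb x [C6H5COO-]) = sqrt(1.59e-10 x 0.1346) = 4.62e-6 M.
pOH = 5.34, so pH = 14.00 - 5.34 = 8.66.

8.66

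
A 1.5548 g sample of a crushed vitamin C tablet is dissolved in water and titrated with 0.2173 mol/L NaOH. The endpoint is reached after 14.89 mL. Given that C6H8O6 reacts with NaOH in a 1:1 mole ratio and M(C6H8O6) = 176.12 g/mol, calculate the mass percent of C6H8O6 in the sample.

36.7%

n(NaOH) = 0.2173 x 0.01489 = 0.003236 mol.
n(C6H8O6) = 0.003236 / 1 = 0.003236 mol.
mass of C6H8O6 = 0.003236 x 176.12 = 0.5699 g.
% purity = 0.5699 / 1.5548 x 100 = 36.7%.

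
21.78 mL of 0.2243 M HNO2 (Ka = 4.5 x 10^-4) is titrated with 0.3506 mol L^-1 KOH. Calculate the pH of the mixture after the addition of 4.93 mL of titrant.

3.09

Initial n(HNO2) = 0.2243 x 0.02178 = 0.004885 mol.
n(KOH) added = 0.3506 x 0.004930 = 0.001728 mol, converting that many moles of HNO2 to NO2-.
Remaining n(HNO2) = 0.003157 mol; n(NO2-) = 0.001728 mol.
By Henderson-Hasselbalch, pH = pKa + log([A^-]/[HA]) = 3.35 + log(0.001728/0.003157) = 3.35 + (-0.26) = 3.09.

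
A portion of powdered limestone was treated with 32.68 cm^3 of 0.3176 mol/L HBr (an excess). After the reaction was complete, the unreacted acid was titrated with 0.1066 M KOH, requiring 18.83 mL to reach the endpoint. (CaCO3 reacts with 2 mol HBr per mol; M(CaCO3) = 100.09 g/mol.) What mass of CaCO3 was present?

0.419 g

Total n(HBr) added = 0.3176 x 0.03268 = 0.01038 mol.
n(KOH) used = 0.1066 x 0.01883 = 0.002007 mol, which equals the excess n(HBr).
So n(HBr) consumed by the sample = 0.01038 - 0.002007 = 0.008372 mol.
n(CaCO3) = 0.008372 / 2 = 0.004186 mol.
mass = 0.004186 mol x 100.09 g/mol = 0.419 g.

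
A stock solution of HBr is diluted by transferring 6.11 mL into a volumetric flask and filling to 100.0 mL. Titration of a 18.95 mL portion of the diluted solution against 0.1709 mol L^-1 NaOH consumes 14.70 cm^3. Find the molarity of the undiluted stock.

n(NaOH) = 0.1709 x 0.01470 = 0.002512 mol.
n(HBr) in the aliquot = 0.002512 mol.
[diluted HBr] = 0.002512 / 0.01895 = 0.1326 M.
Dilution factor = 100.0/6.110 = 16.37, so [stock] = 0.1326 x 16.37 = 2.17 M.

2.17 M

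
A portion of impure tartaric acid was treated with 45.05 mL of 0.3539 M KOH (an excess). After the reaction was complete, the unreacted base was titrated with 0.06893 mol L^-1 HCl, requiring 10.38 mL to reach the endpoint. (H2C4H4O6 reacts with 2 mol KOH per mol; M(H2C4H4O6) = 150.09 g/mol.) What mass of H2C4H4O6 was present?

1.14 g

Total n(KOH) added = 0.3539 x 0.04505 = 0.01594 mol.
n(HCl) used = 0.06893 x 0.01038 = 0.0007155 mol, which equals the excess n(KOH).
So n(KOH) consumed by the sample = 0.01594 - 0.0007155 = 0.01523 mol.
n(H2C4H4O6) = 0.01523 / 2 = 0.007614 mol.
mass = 0.007614 mol x 150.09 g/mol = 1.14 g.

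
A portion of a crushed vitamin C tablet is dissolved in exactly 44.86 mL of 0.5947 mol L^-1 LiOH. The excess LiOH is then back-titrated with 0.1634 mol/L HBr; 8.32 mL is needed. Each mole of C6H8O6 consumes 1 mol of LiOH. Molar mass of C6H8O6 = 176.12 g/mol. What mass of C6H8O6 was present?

4.46 g

Total n(LiOH) added = 0.5947 x 0.04486 = 0.02668 mol.
n(HBr) used = 0.1634 x 0.008320 = 0.001359 mol, which equals the excess n(LiOH).
So n(LiOH) consumed by the sample = 0.02668 - 0.001359 = 0.02532 mol.
n(C6H8O6) = 0.02532 / 1 = 0.02532 mol.
mass = 0.02532 mol x 176.12 g/mol = 4.46 g.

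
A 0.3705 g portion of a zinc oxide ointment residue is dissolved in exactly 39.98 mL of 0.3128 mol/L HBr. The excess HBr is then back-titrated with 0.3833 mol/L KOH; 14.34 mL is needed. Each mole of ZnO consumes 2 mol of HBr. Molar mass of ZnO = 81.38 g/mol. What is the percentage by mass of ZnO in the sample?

Total n(HBr) added = 0.3128 x 0.03998 = 0.01251 mol.
n(KOH) used = 0.3833 x 0.01434 = 0.005497 mol, which equals the excess n(HBr).
So n(HBr) consumed by the sample = 0.01251 - 0.005497 = 0.007009 mol.
n(ZnO) = 0.007009 / 2 = 0.003505 mol.
mass ZnO = 0.003505 x 81.38 = 0.2852 g, so %ZnO = 0.2852/0.3705 x 100 = 77.0%.

77.0%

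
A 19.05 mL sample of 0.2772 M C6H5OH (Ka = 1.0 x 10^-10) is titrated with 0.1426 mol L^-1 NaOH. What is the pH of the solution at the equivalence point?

11.49

n(C6H5OH) = 0.2772 x 0.01905 = 0.005281 mol; V(NaOH) at equivalence = 0.005281/0.1426 = 0.03703 L.
At equivalence all the acid is converted to C6H5O-; total volume = 0.01905 + 0.03703 = 0.05608 L, so [C6H5O-] = 0.005281/0.05608 = 0.09416 M.
Kb = Kw/Ka = 1.0e-14 / 1.0 x 10^-10 = 0.000100.
[OH^-] = sqrt(Kb x [C6H5O-]) = sqrt(0.000100 x 0.09416) = 0.00307 M.
pOH = 2.51, so pH = 14.00 - 2.51 = 11.49.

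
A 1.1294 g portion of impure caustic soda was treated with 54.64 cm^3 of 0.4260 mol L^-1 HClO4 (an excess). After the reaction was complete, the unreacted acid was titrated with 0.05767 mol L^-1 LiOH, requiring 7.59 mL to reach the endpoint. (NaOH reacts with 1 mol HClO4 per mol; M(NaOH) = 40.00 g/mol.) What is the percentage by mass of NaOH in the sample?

Total n(HClO4) added = 0.4260 x 0.05464 = 0.02328 mol.
n(LiOH) used = 0.05767 x 0.007590 = 0.0004377 mol, which equals the excess n(HClO4).
So n(HClO4) consumed by the sample = 0.02328 - 0.0004377 = 0.02284 mol.
n(NaOH) = 0.02284 / 1 = 0.02284 mol.
mass NaOH = 0.02284 x 40.00 = 0.9136 g, so %NaOH = 0.9136/1.1294 x 100 = 80.9%.

80.9%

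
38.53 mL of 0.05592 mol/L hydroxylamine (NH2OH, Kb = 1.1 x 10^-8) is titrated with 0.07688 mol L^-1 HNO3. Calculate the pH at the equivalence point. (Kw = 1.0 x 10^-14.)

3.77

n(NH2OH) = 0.05592 x 0.03853 = 0.002155 mol; V(HNO3) at equivalence = 0.002155/0.07688 = 0.02803 L.
At equivalence the base is fully converted to NH3OH+; total volume = 0.06656 L, so [NH3OH+] = 0.002155/0.06656 = 0.03237 M.
Ka(NH3OH+) = Kw/Kb = 1.0e-14 / 1.1 x 10^-8 = 9.09e-7.
[H^+] = sqrt(Ka x [NH3OH+]) = sqrt(9.09e-7 x 0.03237) = 0.000172 M.
pH = -log(0.000172) = 3.77.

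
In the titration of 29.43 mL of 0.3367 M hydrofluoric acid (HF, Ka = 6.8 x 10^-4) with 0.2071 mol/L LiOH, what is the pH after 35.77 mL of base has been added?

3.64

Initial n(HF) = 0.3367 x 0.02943 = 0.009909 mol.
n(LiOH) added = 0.2071 x 0.03577 = 0.007408 mol, converting that many moles of HF to F-.
Remaining n(HF) = 0.002501 mol; n(F-) = 0.007408 mol.
By Henderson-Hasselbalch, pH = pKa + log([A^-]/[HA]) = 3.17 + log(0.007408/0.002501) = 3.17 + (+0.47) = 3.64.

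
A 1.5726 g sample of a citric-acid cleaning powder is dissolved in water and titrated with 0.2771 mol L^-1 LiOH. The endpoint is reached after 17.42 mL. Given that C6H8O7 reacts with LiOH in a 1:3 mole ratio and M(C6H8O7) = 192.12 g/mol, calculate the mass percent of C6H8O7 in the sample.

19.7%

n(LiOH) = 0.2771 x 0.01742 = 0.004827 mol.
n(C6H8O7) = 0.004827 / 3 = 0.001609 mol.
mass of C6H8O7 = 0.001609 x 192.12 = 0.3091 g.
% purity = 0.3091 / 1.5726 x 100 = 19.7%.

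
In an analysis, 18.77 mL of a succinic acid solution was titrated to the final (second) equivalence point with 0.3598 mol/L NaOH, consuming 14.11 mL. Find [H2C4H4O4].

0.135 M

n(NaOH) = 0.3598 x 0.01411 = 0.005077 mol.
At the final (second) equivalence point, 2 mol OH^- react per mol H2C4H4O4, so n(H2C4H4O4) = 0.005077 / 2 = 0.002538 mol.
[H2C4H4O4] = 0.002538 / 0.01877 L = 0.135 M.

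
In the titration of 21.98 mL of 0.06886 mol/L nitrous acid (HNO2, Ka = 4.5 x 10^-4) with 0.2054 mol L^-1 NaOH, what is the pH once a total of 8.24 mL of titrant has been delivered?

11.77

n(acid) = 0.06886 x 0.02198 = 0.001514 mol; n(NaOH) added = 0.2054 x 0.008240 = 0.001692 mol.
Base is in excess by 0.001692 - 0.001514 = 0.0001790 mol in a total volume of 0.03022 L.
[OH^-] = 0.0001790/0.03022 = 0.005922 M, so pOH = 2.23 and pH = 14.00 - 2.23 = 11.77.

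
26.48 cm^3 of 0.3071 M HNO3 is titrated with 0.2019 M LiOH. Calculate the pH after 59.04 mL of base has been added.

12.65

n(acid) = 0.3071 x 0.02648 = 0.008132 mol; n(LiOH) added = 0.2019 x 0.05904 = 0.01192 mol.
Base is in excess by 0.01192 - 0.008132 = 0.003788 mol in a total volume of 0.08552 L.
[OH^-] = 0.003788/0.08552 = 0.04430 M, so pOH = 1.35 and pH = 14.00 - 1.35 = 12.65.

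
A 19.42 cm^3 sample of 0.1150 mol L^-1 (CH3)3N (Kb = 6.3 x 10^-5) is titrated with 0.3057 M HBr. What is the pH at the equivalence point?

5.44

n((CH3)3N) = 0.1150 x 0.01942 = 0.002233 mol; V(HBr) at equivalence = 0.002233/0.3057 = 0.007306 L.
At equivalence the base is fully converted to (CH3)3NH+; total volume = 0.02673 L, so [(CH3)3NH+] = 0.002233/0.02673 = 0.08356 M.
Ka((CH3)3NH+) = Kw/Kb = 1.0e-14 / 6.3 x 10^-5 = 1.59e-10.
[H^+] = sqrt(Ka x [(CH3)3NH+]) = sqrt(1.59e-10 x 0.08356) = 3.64e-6 M.
pH = -log(3.64e-6) = 5.44.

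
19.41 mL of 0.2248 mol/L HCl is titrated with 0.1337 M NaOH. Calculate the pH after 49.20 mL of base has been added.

n(acid) = 0.2248 x 0.01941 = 0.004363 mol; n(NaOH) added = 0.1337 x 0.04920 = 0.006578 mol.
Base is in excess by 0.006578 - 0.004363 = 0.002215 mol in a total volume of 0.06861 L.
[OH^-] = 0.002215/0.06861 = 0.03228 M, so pOH = 1.49 and pH = 14.00 - 1.49 = 12.51.

12.51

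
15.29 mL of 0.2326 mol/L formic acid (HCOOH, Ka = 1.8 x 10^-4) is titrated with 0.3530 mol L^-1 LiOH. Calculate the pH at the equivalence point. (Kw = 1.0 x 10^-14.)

n(HCOOH) = 0.2326 x 0.01529 = 0.003556 mol; V(LiOH) at equivalence = 0.003556/0.3530 = 0.01007 L.
At equivalence all the acid is converted to HCOO-; total volume = 0.01529 + 0.01007 = 0.02536 L, so [HCOO-] = 0.003556/0.02536 = 0.1402 M.
Kb = Kw/Ka = 1.0e-14 / 1.8 x 10^-4 = 5.56e-11.
[OH^-] = sqrt(Kb x [HCOO-]) = sqrt(5.56e-11 x 0.1402) = 2.79e-6 M.
pOH = 5.55, so pH = 14.00 - 5.55 = 8.45.

8.45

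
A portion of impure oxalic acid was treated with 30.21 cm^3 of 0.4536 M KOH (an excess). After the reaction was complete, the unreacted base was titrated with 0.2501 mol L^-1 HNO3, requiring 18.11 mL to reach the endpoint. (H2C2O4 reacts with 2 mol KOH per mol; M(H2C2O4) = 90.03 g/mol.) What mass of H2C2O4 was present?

Total n(KOH) added = 0.4536 x 0.03021 = 0.01370 mol.
n(HNO3) used = 0.2501 x 0.01811 = 0.004529 mol, which equals the excess n(KOH).
So n(KOH) consumed by the sample = 0.01370 - 0.004529 = 0.009174 mol.
n(H2C2O4) = 0.009174 / 2 = 0.004587 mol.
mass = 0.004587 mol x 90.03 g/mol = 0.413 g.

0.413 g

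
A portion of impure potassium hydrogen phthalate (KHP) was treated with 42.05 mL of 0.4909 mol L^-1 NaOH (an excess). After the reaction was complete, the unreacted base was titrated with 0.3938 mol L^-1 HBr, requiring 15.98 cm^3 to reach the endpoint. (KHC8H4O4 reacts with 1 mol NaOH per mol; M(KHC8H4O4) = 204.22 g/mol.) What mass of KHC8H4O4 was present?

Total n(NaOH) added = 0.4909 x 0.04205 = 0.02064 mol.
n(HBr) used = 0.3938 x 0.01598 = 0.006293 mol, which equals the excess n(NaOH).
So n(NaOH) consumed by the sample = 0.02064 - 0.006293 = 0.01435 mol.
n(KHC8H4O4) = 0.01435 / 1 = 0.01435 mol.
mass = 0.01435 mol x 204.22 g/mol = 2.93 g.

2.93 g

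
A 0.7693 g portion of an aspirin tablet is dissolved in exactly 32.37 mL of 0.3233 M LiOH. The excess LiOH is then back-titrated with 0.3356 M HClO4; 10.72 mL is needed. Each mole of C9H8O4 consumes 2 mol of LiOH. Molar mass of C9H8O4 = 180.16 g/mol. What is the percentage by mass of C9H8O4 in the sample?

Total n(LiOH) added = 0.3233 x 0.03237 = 0.01047 mol.
n(HClO4) used = 0.3356 x 0.01072 = 0.003598 mol, which equals the excess n(LiOH).
So n(LiOH) consumed by the sample = 0.01047 - 0.003598 = 0.006868 mol.
n(C9H8O4) = 0.006868 / 2 = 0.003434 mol.
mass C9H8O4 = 0.003434 x 180.16 = 0.6186 g, so %C9H8O4 = 0.6186/0.7693 x 100 = 80.4%.

80.4%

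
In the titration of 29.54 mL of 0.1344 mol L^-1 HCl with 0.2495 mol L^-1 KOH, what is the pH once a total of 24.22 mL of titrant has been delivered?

12.59

n(acid) = 0.1344 x 0.02954 = 0.003970 mol; n(KOH) added = 0.2495 x 0.02422 = 0.006043 mol.
Base is in excess by 0.006043 - 0.003970 = 0.002073 mol in a total volume of 0.05376 L.
[OH^-] = 0.002073/0.05376 = 0.03855 M, so pOH = 1.41 and pH = 14.00 - 1.41 = 12.59.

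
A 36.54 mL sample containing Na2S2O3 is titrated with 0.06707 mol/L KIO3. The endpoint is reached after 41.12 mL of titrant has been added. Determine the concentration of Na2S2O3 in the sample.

0.453 M

n(KIO3) = 0.06707 x 0.04112 = 0.002758 mol.
From the balanced equation, 1 mol KIO3 reacts with 6 mol Na2S2O3, so n(Na2S2O3) = 0.002758 x 6/1 = 0.01655 mol.
[Na2S2O3] = 0.01655 / 0.03654 L = 0.453 M.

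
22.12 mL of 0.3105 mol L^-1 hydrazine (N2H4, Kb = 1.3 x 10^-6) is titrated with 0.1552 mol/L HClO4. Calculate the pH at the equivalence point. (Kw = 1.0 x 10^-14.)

4.55

n(N2H4) = 0.3105 x 0.02212 = 0.006868 mol; V(HClO4) at equivalence = 0.006868/0.1552 = 0.04425 L.
At equivalence the base is fully converted to N2H5+; total volume = 0.06637 L, so [N2H5+] = 0.006868/0.06637 = 0.1035 M.
Ka(N2H5+) = Kw/Kb = 1.0e-14 / 1.3 x 10^-6 = 7.69e-9.
[H^+] = sqrt(Ka x [N2H5+]) = sqrt(7.69e-9 x 0.1035) = 2.82e-5 M.
pH = -log(2.82e-5) = 4.55.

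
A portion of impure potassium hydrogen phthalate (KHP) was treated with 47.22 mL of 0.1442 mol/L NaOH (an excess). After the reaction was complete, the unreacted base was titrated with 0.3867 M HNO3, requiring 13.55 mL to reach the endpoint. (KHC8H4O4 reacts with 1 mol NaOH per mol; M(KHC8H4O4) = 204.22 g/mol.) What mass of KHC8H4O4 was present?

Total n(NaOH) added = 0.1442 x 0.04722 = 0.006809 mol.
n(HNO3) used = 0.3867 x 0.01355 = 0.005240 mol, which equals the excess n(NaOH).
So n(NaOH) consumed by the sample = 0.006809 - 0.005240 = 0.001569 mol.
n(KHC8H4O4) = 0.001569 / 1 = 0.001569 mol.
mass = 0.001569 mol x 204.22 g/mol = 0.320 g.

0.320 g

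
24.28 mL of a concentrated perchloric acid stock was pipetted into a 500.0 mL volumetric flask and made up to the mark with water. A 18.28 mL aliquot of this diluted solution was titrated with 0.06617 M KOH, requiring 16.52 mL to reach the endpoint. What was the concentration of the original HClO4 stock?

n(KOH) = 0.06617 x 0.01652 = 0.001093 mol.
n(HClO4) in the aliquot = 0.001093 mol.
[diluted HClO4] = 0.001093 / 0.01828 = 0.05980 M.
Dilution factor = 500.0/24.28 = 20.59, so [stock] = 0.05980 x 20.59 = 1.23 M.

1.23 M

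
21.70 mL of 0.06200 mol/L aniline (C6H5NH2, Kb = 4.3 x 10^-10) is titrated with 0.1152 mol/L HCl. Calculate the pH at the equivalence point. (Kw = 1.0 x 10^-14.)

n(C6H5NH2) = 0.06200 x 0.02170 = 0.001345 mol; V(HCl) at equivalence = 0.001345/0.1152 = 0.01168 L.
At equivalence the base is fully converted to C6H5NH3+; total volume = 0.03338 L, so [C6H5NH3+] = 0.001345/0.03338 = 0.04031 M.
Ka(C6H5NH3+) = Kw/Kb = 1.0e-14 / 4.3 x 10^-10 = 2.33e-5.
[H^+] = sqrt(Ka x [C6H5NH3+]) = sqrt(2.33e-5 x 0.04031) = 0.000968 M.
pH = -log(0.000968) = 3.01.

3.01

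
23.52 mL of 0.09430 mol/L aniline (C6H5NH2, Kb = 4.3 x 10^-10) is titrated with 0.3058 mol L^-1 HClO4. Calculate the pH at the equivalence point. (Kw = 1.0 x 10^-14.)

n(C6H5NH2) = 0.09430 x 0.02352 = 0.002218 mol; V(HClO4) at equivalence = 0.002218/0.3058 = 0.007253 L.
At equivalence the base is fully converted to C6H5NH3+; total volume = 0.03077 L, so [C6H5NH3+] = 0.002218/0.03077 = 0.07207 M.
Ka(C6H5NH3+) = Kw/Kb = 1.0e-14 / 4.3 x 10^-10 = 2.33e-5.
[H^+] = sqrt(Ka x [C6H5NH3+]) = sqrt(2.33e-5 x 0.07207) = 0.00129 M.
pH = -log(0.00129) = 2.89.

2.89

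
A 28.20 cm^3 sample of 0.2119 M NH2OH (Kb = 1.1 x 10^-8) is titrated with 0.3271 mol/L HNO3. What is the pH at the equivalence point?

3.47

n(NH2OH) = 0.2119 x 0.02820 = 0.005976 mol; V(HNO3) at equivalence = 0.005976/0.3271 = 0.01827 L.
At equivalence the base is fully converted to NH3OH+; total volume = 0.04647 L, so [NH3OH+] = 0.005976/0.04647 = 0.1286 M.
Ka(NH3OH+) = Kw/Kb = 1.0e-14 / 1.1 x 10^-8 = 9.09e-7.
[H^+] = sqrt(Ka x [NH3OH+]) = sqrt(9.09e-7 x 0.1286) = 0.000342 M.
pH = -log(0.000342) = 3.47.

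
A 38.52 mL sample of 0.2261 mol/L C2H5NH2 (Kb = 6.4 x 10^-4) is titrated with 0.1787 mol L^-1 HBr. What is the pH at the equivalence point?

5.90

n(C2H5NH2) = 0.2261 x 0.03852 = 0.008709 mol; V(HBr) at equivalence = 0.008709/0.1787 = 0.04874 L.
At equivalence the base is fully converted to C2H5NH3+; total volume = 0.08726 L, so [C2H5NH3+] = 0.008709/0.08726 = 0.09981 M.
Ka(C2H5NH3+) = Kw/Kb = 1.0e-14 / 6.4 x 10^-4 = 1.56e-11.
[H^+] = sqrt(Ka x [C2H5NH3+]) = sqrt(1.56e-11 x 0.09981) = 1.25e-6 M.
pH = -log(1.25e-6) = 5.90.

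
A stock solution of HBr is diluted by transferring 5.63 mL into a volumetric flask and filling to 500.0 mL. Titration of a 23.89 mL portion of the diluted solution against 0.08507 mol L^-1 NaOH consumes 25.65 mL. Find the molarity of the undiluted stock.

8.11 M

n(NaOH) = 0.08507 x 0.02565 = 0.002182 mol.
n(HBr) in the aliquot = 0.002182 mol.
[diluted HBr] = 0.002182 / 0.02389 = 0.09134 M.
Dilution factor = 500.0/5.630 = 88.81, so [stock] = 0.09134 x 88.81 = 8.11 M.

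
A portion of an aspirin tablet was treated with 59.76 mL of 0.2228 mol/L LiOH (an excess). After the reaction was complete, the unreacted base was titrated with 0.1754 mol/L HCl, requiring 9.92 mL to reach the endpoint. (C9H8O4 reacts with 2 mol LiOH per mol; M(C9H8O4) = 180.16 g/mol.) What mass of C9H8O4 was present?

Total n(LiOH) added = 0.2228 x 0.05976 = 0.01331 mol.
n(HCl) used = 0.1754 x 0.009920 = 0.001740 mol, which equals the excess n(LiOH).
So n(LiOH) consumed by the sample = 0.01331 - 0.001740 = 0.01157 mol.
n(C9H8O4) = 0.01157 / 2 = 0.005787 mol.
mass = 0.005787 mol x 180.16 g/mol = 1.04 g.

1.04 g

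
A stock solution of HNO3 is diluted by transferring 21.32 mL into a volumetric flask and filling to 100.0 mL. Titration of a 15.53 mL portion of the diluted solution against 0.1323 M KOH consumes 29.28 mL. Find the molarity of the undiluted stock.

1.17 M

n(KOH) = 0.1323 x 0.02928 = 0.003874 mol.
n(HNO3) in the aliquot = 0.003874 mol.
[diluted HNO3] = 0.003874 / 0.01553 = 0.2494 M.
Dilution factor = 100.0/21.32 = 4.690, so [stock] = 0.2494 x 4.690 = 1.17 M.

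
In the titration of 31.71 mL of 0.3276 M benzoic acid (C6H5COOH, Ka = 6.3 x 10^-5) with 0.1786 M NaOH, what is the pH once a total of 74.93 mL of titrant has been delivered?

n(acid) = 0.3276 x 0.03171 = 0.01039 mol; n(NaOH) added = 0.1786 x 0.07493 = 0.01338 mol.
Base is in excess by 0.01338 - 0.01039 = 0.002994 mol in a total volume of 0.1066 L.
[OH^-] = 0.002994/0.1066 = 0.02808 M, so pOH = 1.55 and pH = 14.00 - 1.55 = 12.45.

12.45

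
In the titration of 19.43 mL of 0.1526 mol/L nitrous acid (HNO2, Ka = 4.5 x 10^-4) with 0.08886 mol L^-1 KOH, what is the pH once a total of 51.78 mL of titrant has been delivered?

12.36

n(acid) = 0.1526 x 0.01943 = 0.002965 mol; n(KOH) added = 0.08886 x 0.05178 = 0.004601 mol.
Base is in excess by 0.004601 - 0.002965 = 0.001636 mol in a total volume of 0.07121 L.
[OH^-] = 0.001636/0.07121 = 0.02298 M, so pOH = 1.64 and pH = 14.00 - 1.64 = 12.36.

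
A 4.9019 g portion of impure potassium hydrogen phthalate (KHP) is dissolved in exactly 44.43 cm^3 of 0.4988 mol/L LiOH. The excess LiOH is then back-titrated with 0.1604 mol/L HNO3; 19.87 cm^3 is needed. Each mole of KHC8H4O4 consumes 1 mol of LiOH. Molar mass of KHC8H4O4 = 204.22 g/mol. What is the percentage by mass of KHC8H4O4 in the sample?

79.1%

Total n(LiOH) added = 0.4988 x 0.04443 = 0.02216 mol.
n(HNO3) used = 0.1604 x 0.01987 = 0.003187 mol, which equals the excess n(LiOH).
So n(LiOH) consumed by the sample = 0.02216 - 0.003187 = 0.01897 mol.
n(KHC8H4O4) = 0.01897 / 1 = 0.01897 mol.
mass KHC8H4O4 = 0.01897 x 204.22 = 3.875 g, so %KHC8H4O4 = 3.875/4.9019 x 100 = 79.1%.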